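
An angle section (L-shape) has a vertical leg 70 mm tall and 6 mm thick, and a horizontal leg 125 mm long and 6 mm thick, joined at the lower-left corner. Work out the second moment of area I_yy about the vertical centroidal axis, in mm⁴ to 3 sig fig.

I_yy ≈ 1.88 × 10⁶ mm⁴

Split into non-overlapping primitives; take the origin at the lower-left of the bounding box.
Vertical leg: 6 × 70, A = 420 mm², x = 3 mm, Ī = 1 260 mm⁴.
Horizontal leg (remainder): 119 × 6, A = 714 mm², x = 65.5 mm, Ī = 842 580 mm⁴.
Centroid: x̄ = ΣA·x / ΣA = 42.352 mm.
Transfer each piece to the vertical centroidal axis using Ī + A·d² with d = x − 42.352:
  vertical leg: d = -39.352 mm → contributes +651 659 mm⁴
  horizontal leg (remainder): d = 23.148 mm → contributes +1 225 167 mm⁴
Total I = 1 876 826 mm⁴.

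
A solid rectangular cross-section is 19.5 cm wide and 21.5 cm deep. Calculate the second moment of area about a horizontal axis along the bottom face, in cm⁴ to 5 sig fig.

I_base ≈ 6.4599 × 10⁴ cm⁴

The section: 19.5 × 21.5, A = 419.25 cm², y = 10.75 cm, Ī = 16149.86 cm⁴.
Transfer it to the bottom edge using Ī + A·d² with d = y − 0:
  the section: d = 10.75 cm → contributes +64599.44 cm⁴
Total I = 64599.44 cm⁴.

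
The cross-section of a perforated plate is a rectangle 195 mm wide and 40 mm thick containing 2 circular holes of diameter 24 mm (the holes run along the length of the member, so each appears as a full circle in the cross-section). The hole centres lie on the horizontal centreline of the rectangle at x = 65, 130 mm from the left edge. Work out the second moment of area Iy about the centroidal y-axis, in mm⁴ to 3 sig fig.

Treat the section as a set of non-overlapping primitives; coordinates are from the bounding-box lower-left.
Plate: 195 × 40, A = 7 800 mm², x = 97.5 mm, Ī = 24 716 250 mm⁴.
Hole 1 (subtracted): ⌀24, A = 452.39 mm², x = 65 mm, Ī = 16 286 mm⁴.
Hole 2 (subtracted): ⌀24, A = 452.39 mm², x = 130 mm, Ī = 16 286 mm⁴.
By symmetry the centroid is at mid-width, x̄ = 97.5 mm.
Transfer each piece to the centroidal y-axis using Ī + A·d² with d = x − 97.5:
  plate: d = 0 mm → contributes +24 716 250 mm⁴
  hole 1: d = -32.5 mm → contributes −494 122 mm⁴
  hole 2: d = 32.5 mm → contributes −494 122 mm⁴
Total I = 23 728 005 mm⁴.

Iy ≈ 2.37 × 10⁷ mm⁴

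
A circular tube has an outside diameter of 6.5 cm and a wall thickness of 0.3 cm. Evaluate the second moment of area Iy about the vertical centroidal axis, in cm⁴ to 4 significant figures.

Iy ≈ 28.14 cm⁴

Treat the section as a set of non-overlapping primitives; coordinates are from the bounding-box lower-left.
Outer circle: ⌀6.5, A = 33.1831 cm², x = 3.25 cm, Ī = 87.6241 cm⁴.
Bore (subtracted): ⌀5.9, A = 27.3397 cm², x = 3.25 cm, Ī = 59.481 cm⁴.
By symmetry the centroid is at mid-width, x̄ = 3.25 cm.
All pieces are centred on the vertical centroidal axis, so I = ΣĪ (holes subtracted) = 28.1431 cm⁴.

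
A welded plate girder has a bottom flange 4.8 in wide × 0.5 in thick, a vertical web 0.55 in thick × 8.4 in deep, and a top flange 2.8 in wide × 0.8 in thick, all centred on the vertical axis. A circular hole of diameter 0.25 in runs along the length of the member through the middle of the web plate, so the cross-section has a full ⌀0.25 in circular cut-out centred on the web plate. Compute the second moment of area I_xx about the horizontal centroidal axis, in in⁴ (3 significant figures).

Decompose the section into non-overlapping parts with the origin at the bottom-left of its bounding rectangle.
Bottom plate: 4.8 × 0.5, A = 2.4 in², y = 0.25 in, Ī = 0.05 in⁴.
Web plate: 0.55 × 8.4, A = 4.62 in², y = 4.7 in, Ī = 27.166 in⁴.
Top plate: 2.8 × 0.8, A = 2.24 in², y = 9.3 in, Ī = 0.11947 in⁴.
Hole (subtracted): ⌀0.25, A = 0.049087 in², y = 4.7 in, Ī = 0.00019175 in⁴.
Centroid: ȳ = ΣA·y / ΣA = 4.6592 in.
Transfer each piece to the horizontal centroidal axis using Ī + A·d² with d = y − 4.6592:
  bottom plate: d = -4.4092 in → contributes +46.708 in⁴
  web plate: d = 0.040821 in → contributes +27.173 in⁴
  top plate: d = 4.6408 in → contributes +48.363 in⁴
  hole: d = 0.040821 in → contributes −0.00027355 in⁴
Total I = 122.24 in⁴.

I_xx ≈ 122 in⁴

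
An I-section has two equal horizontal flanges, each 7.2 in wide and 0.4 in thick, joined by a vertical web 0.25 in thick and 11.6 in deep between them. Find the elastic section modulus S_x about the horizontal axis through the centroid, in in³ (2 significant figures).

S_x ≈ 39 in³

Treat the section as a set of non-overlapping primitives; coordinates are from the bounding-box lower-left.
Bottom flange: 7.2 × 0.4, A = 2.88 in², y = 0.2 in, Ī = 0.0384 in⁴.
Web: 0.25 × 11.6, A = 2.9 in², y = 6.2 in, Ī = 32.52 in⁴.
Top flange: 7.2 × 0.4, A = 2.88 in², y = 12.2 in, Ī = 0.0384 in⁴.
By symmetry the centroid is at mid-height, ȳ = 6.2 in.
Transfer each piece to the horizontal axis through the centroid using Ī + A·d² with d = y − 6.2:
  bottom flange: d = -6 in → contributes +103.7 in⁴
  web: d = 0 in → contributes +32.52 in⁴
  top flange: d = 6 in → contributes +103.7 in⁴
Total I = 240 in⁴.
Extreme fibre distance c = 6.2 in; S = I/c = 38.7 in³.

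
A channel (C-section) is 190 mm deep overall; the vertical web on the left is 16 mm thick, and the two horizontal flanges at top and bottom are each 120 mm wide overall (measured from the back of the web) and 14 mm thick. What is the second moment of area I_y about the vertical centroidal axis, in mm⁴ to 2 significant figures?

I_y ≈ 8.0 × 10⁶ mm⁴

Split into non-overlapping primitives; take the origin at the lower-left of the bounding box.
Web: 16 × 190, A = 3 040 mm², x = 8 mm, Ī = 64 853 mm⁴.
Top flange (beyond web): 104 × 14, A = 1 456 mm², x = 68 mm, Ī = 1 312 341 mm⁴.
Bottom flange (beyond web): 104 × 14, A = 1 456 mm², x = 68 mm, Ī = 1 312 341 mm⁴.
Centroid: x̄ = ΣA·x / ΣA = 37.35 mm.
Transfer each piece to the vertical centroidal axis using Ī + A·d² with d = x − 37.35:
  web: d = -29.35 mm → contributes +2 684 441 mm⁴
  top flange (beyond web): d = 30.65 mm → contributes +2 679 709 mm⁴
  bottom flange (beyond web): d = 30.65 mm → contributes +2 679 709 mm⁴
Total I = 8 043 859 mm⁴.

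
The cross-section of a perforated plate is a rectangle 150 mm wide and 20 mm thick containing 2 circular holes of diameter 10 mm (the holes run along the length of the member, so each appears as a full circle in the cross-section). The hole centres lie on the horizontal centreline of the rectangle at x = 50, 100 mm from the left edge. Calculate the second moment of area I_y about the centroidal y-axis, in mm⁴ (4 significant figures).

Treat the section as a set of non-overlapping primitives; coordinates are from the bounding-box lower-left.
Plate: 150 × 20, A = 3 000 mm², x = 75 mm, Ī = 5 625 000 mm⁴.
Hole 1 (subtracted): ⌀10, A = 78.5398 mm², x = 50 mm, Ī = 490.874 mm⁴.
Hole 2 (subtracted): ⌀10, A = 78.5398 mm², x = 100 mm, Ī = 490.874 mm⁴.
By symmetry the centroid is at mid-width, x̄ = 75 mm.
Transfer each piece to the centroidal y-axis using Ī + A·d² with d = x − 75:
  plate: d = 0 mm → contributes +5 625 000 mm⁴
  hole 1: d = -25 mm → contributes −49578.3 mm⁴
  hole 2: d = 25 mm → contributes −49578.3 mm⁴
Total I = 5 525 843 mm⁴.

I_y ≈ 5.526 × 10⁶ mm⁴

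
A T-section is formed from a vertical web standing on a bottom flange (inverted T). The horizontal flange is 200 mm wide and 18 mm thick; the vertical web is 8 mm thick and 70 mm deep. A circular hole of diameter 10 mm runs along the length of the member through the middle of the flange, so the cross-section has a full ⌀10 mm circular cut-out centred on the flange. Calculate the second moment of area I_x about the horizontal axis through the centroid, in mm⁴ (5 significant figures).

Break the section into simple shapes (no overlaps), measuring from the bottom-left corner of the bounding box.
Flange: 200 × 18, A = 3 600 mm², y = 9 mm, Ī = 97 200 mm⁴.
Web: 8 × 70, A = 560 mm², y = 53 mm, Ī = 228666.7 mm⁴.
Hole (subtracted): ⌀10, A = 78.53982 mm², y = 9 mm, Ī = 490.8739 mm⁴.
Centroid: ȳ = ΣA·y / ΣA = 15.03706 mm.
Transfer each piece to the horizontal axis through the centroid using Ī + A·d² with d = y − 15.03706:
  flange: d = -6.037055 mm → contributes +228405.7 mm⁴
  web: d = 37.96294 mm → contributes +1 035 730 mm⁴
  hole: d = -6.037055 mm → contributes −3353.339 mm⁴
Total I = 1 260 783 mm⁴.

I_x ≈ 1.2608 × 10⁶ mm⁴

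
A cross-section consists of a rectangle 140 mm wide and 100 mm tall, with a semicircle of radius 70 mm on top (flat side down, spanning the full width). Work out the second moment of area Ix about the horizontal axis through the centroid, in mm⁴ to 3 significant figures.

Break the section into simple shapes (no overlaps), measuring from the bottom-left corner of the bounding box.
Rectangular body: 140 × 100, A = 14 000 mm², y = 50 mm, Ī = 11 666 667 mm⁴.
Semicircular cap: semicircle r = 70, A = 7696.9 mm², y = 129.71 mm, Ī = 2 635 265 mm⁴.
Centroid: ȳ = ΣA·y / ΣA = 78.276 mm.
Transfer each piece to the horizontal axis through the centroid using Ī + A·d² with d = y − 78.276:
  rectangular body: d = -28.276 mm → contributes +22 860 488 mm⁴
  semicircular cap: d = 51.432 mm → contributes +22 995 859 mm⁴
Total I = 45 856 347 mm⁴.

Ix ≈ 4.59 × 10⁷ mm⁴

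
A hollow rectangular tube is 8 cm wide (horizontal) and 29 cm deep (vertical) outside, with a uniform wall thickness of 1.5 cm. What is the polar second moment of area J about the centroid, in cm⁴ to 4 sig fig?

Decompose the section into non-overlapping parts with the origin at the bottom-left of its bounding rectangle.
Outer rectangle: 8 × 29, A = 232 cm², y = 14.5 cm, Ī = 16259.3 cm⁴.
Inner void (subtracted): 5 × 26, A = 130 cm², y = 14.5 cm, Ī = 7323.33 cm⁴.
By symmetry the centroid is at mid-height, ȳ = 14.5 cm.
All pieces are centred on the centroidal x-axis, so I = ΣĪ (holes subtracted) = 8 936 cm⁴.
Repeating about the centroidal y-axis gives I_y = 966.5 cm⁴.
Polar second moment: J = I_x + I_y = 9902.5 cm⁴.

J ≈ 9903 cm⁴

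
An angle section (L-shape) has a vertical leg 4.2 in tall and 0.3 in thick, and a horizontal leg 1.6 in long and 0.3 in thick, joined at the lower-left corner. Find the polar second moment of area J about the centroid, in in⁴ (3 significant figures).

J ≈ 3.24 in⁴

Treat the section as a set of non-overlapping primitives; coordinates are from the bounding-box lower-left.
Vertical leg: 0.3 × 4.2, A = 1.26 in², y = 2.1 in, Ī = 1.8522 in⁴.
Horizontal leg (remainder): 1.3 × 0.3, A = 0.39 in², y = 0.15 in, Ī = 0.002925 in⁴.
Centroid: ȳ = ΣA·y / ΣA = 1.6391 in.
Transfer each piece to the centroidal x-axis using Ī + A·d² with d = y − 1.6391:
  vertical leg: d = 0.46091 in → contributes +2.1199 in⁴
  horizontal leg (remainder): d = -1.4891 in → contributes +0.86771 in⁴
Total I = 2.9876 in⁴.
For the y-axis: x̄ = 0.33909 in.
Repeating about the centroidal y-axis gives I_y = 0.25498 in⁴.
Polar second moment: J = I_x + I_y = 3.2426 in⁴.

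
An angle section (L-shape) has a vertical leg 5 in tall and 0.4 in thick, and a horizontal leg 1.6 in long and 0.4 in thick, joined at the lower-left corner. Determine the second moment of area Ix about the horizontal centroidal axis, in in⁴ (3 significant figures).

Split into non-overlapping primitives; take the origin at the lower-left of the bounding box.
Vertical leg: 0.4 × 5, A = 2 in², y = 2.5 in, Ī = 4.1667 in⁴.
Horizontal leg (remainder): 1.2 × 0.4, A = 0.48 in², y = 0.2 in, Ī = 0.0064 in⁴.
Centroid: ȳ = ΣA·y / ΣA = 2.0548 in.
Transfer each piece to the horizontal centroidal axis using Ī + A·d² with d = y − 2.0548:
  vertical leg: d = 0.44516 in → contributes +4.563 in⁴
  horizontal leg (remainder): d = -1.8548 in → contributes +1.6578 in⁴
Total I = 6.2208 in⁴.

Ix ≈ 6.22 in⁴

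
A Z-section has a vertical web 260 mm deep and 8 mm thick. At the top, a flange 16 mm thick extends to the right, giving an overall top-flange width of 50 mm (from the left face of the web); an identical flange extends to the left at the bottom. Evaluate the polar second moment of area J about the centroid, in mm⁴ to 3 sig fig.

Treat the section as a set of non-overlapping primitives; coordinates are from the bounding-box lower-left.
Web: 8 × 260, A = 2 080 mm², y = 130 mm, Ī = 11 717 333 mm⁴.
Top flange (beyond web): 42 × 16, A = 672 mm², y = 252 mm, Ī = 14 336 mm⁴.
Bottom flange (beyond web): 42 × 16, A = 672 mm², y = 8 mm, Ī = 14 336 mm⁴.
Centroid: ȳ = ΣA·y / ΣA = 130 mm.
Transfer each piece to the centroidal x-axis using Ī + A·d² with d = y − 130:
  web: d = 0 mm → contributes +11 717 333 mm⁴
  top flange (beyond web): d = 122 mm → contributes +10 016 384 mm⁴
  bottom flange (beyond web): d = -122 mm → contributes +10 016 384 mm⁴
Total I = 31 750 101 mm⁴.
For the y-axis: x̄ = 46 mm.
Repeating about the centroidal y-axis gives I_y = 1 048 661 mm⁴.
Polar second moment: J = I_x + I_y = 32 798 763 mm⁴.

J ≈ 3.28 × 10⁷ mm⁴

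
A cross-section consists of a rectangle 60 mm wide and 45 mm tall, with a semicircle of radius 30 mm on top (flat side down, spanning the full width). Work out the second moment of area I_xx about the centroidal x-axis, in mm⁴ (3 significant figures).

Treat the section as a set of non-overlapping primitives; coordinates are from the bounding-box lower-left.
Rectangular body: 60 × 45, A = 2 700 mm², y = 22.5 mm, Ī = 455 625 mm⁴.
Semicircular cap: semicircle r = 30, A = 1413.7 mm², y = 57.732 mm, Ī = 88 903 mm⁴.
Centroid: ȳ = ΣA·y / ΣA = 34.608 mm.
Transfer each piece to the centroidal x-axis using Ī + A·d² with d = y − 34.608:
  rectangular body: d = -12.108 mm → contributes +851 451 mm⁴
  semicircular cap: d = 23.124 mm → contributes +844 875 mm⁴
Total I = 1 696 326 mm⁴.

I_xx ≈ 1.70 × 10⁶ mm⁴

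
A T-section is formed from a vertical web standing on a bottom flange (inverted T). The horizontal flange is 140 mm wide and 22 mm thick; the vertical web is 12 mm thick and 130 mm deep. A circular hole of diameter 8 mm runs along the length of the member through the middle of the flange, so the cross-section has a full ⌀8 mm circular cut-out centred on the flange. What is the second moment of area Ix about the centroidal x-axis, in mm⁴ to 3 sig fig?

Ix ≈ 8.27 × 10⁶ mm⁴

Treat the section as a set of non-overlapping primitives; coordinates are from the bounding-box lower-left.
Flange: 140 × 22, A = 3 080 mm², y = 11 mm, Ī = 124 227 mm⁴.
Web: 12 × 130, A = 1 560 mm², y = 87 mm, Ī = 2 197 000 mm⁴.
Hole (subtracted): ⌀8, A = 50.265 mm², y = 11 mm, Ī = 201.06 mm⁴.
Centroid: ȳ = ΣA·y / ΣA = 36.832 mm.
Transfer each piece to the centroidal x-axis using Ī + A·d² with d = y − 36.832:
  flange: d = -25.832 mm → contributes +2 179 417 mm⁴
  web: d = 50.168 mm → contributes +6 123 321 mm⁴
  hole: d = -25.832 mm → contributes −33 742 mm⁴
Total I = 8 268 996 mm⁴.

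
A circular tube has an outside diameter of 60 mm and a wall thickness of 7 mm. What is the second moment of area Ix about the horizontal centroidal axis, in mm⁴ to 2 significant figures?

Decompose the section into non-overlapping parts with the origin at the bottom-left of its bounding rectangle.
Outer circle: ⌀60, A = 2 827 mm², y = 30 mm, Ī = 636 173 mm⁴.
Bore (subtracted): ⌀46, A = 1 662 mm², y = 30 mm, Ī = 219 787 mm⁴.
By symmetry the centroid is at mid-height, ȳ = 30 mm.
All pieces are centred on the horizontal centroidal axis, so I = ΣĪ (holes subtracted) = 416 386 mm⁴.

Ix ≈ 4.2 × 10⁵ mm⁴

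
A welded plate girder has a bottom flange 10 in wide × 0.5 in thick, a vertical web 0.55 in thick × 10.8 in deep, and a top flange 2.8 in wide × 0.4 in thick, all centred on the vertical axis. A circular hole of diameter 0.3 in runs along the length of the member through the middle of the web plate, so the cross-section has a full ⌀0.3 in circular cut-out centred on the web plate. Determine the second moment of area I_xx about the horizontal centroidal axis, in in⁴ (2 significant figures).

Treat the section as a set of non-overlapping primitives; coordinates are from the bounding-box lower-left.
Bottom plate: 10 × 0.5, A = 5 in², y = 0.25 in, Ī = 0.1042 in⁴.
Web plate: 0.55 × 10.8, A = 5.94 in², y = 5.9 in, Ī = 57.74 in⁴.
Top plate: 2.8 × 0.4, A = 1.12 in², y = 11.5 in, Ī = 0.01493 in⁴.
Hole (subtracted): ⌀0.3, A = 0.07069 in², y = 5.9 in, Ī = 0.0003976 in⁴.
Centroid: ȳ = ΣA·y / ΣA = 4.067 in.
Transfer each piece to the horizontal centroidal axis using Ī + A·d² with d = y − 4.067:
  bottom plate: d = -3.817 in → contributes +72.95 in⁴
  web plate: d = 1.833 in → contributes +77.7 in⁴
  top plate: d = 7.433 in → contributes +61.9 in⁴
  hole: d = 1.833 in → contributes −0.2379 in⁴
Total I = 212.3 in⁴.

I_xx ≈ 210 in⁴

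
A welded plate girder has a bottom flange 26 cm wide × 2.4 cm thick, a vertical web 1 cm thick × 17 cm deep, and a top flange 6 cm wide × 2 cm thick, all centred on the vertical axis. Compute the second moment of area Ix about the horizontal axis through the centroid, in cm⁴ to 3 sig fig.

Ix ≈ 4760 cm⁴

Split into non-overlapping primitives; take the origin at the lower-left of the bounding box.
Bottom plate: 26 × 2.4, A = 62.4 cm², y = 1.2 cm, Ī = 29.952 cm⁴.
Web plate: 1 × 17, A = 17 cm², y = 10.9 cm, Ī = 409.42 cm⁴.
Top plate: 6 × 2, A = 12 cm², y = 20.4 cm, Ī = 4 cm⁴.
Centroid: ȳ = ΣA·y / ΣA = 5.5249 cm.
Transfer each piece to the horizontal axis through the centroid using Ī + A·d² with d = y − 5.5249:
  bottom plate: d = -4.3249 cm → contributes +1197.2 cm⁴
  web plate: d = 5.3751 cm → contributes +900.57 cm⁴
  top plate: d = 14.875 cm → contributes +2659.2 cm⁴
Total I = 4756.9 cm⁴.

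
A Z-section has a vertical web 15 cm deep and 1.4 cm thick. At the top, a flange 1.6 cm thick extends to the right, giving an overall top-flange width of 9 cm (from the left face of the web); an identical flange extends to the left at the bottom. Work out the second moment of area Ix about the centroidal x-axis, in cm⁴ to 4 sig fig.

Ix ≈ 1491 cm⁴

Decompose the section into non-overlapping parts with the origin at the bottom-left of its bounding rectangle.
Web: 1.4 × 15, A = 21 cm², y = 7.5 cm, Ī = 393.75 cm⁴.
Top flange (beyond web): 7.6 × 1.6, A = 12.16 cm², y = 14.2 cm, Ī = 2.59413 cm⁴.
Bottom flange (beyond web): 7.6 × 1.6, A = 12.16 cm², y = 0.8 cm, Ī = 2.59413 cm⁴.
Centroid: ȳ = ΣA·y / ΣA = 7.5 cm.
Transfer each piece to the centroidal x-axis using Ī + A·d² with d = y − 7.5:
  web: d = 0 cm → contributes +393.75 cm⁴
  top flange (beyond web): d = 6.7 cm → contributes +548.457 cm⁴
  bottom flange (beyond web): d = -6.7 cm → contributes +548.457 cm⁴
Total I = 1490.66 cm⁴.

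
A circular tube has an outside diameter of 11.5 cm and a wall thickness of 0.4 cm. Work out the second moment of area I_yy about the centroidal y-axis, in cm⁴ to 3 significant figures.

I_yy ≈ 215 cm⁴

Decompose the section into non-overlapping parts with the origin at the bottom-left of its bounding rectangle.
Outer circle: ⌀11.5, A = 103.87 cm², x = 5.75 cm, Ī = 858.54 cm⁴.
Bore (subtracted): ⌀10.7, A = 89.92 cm², x = 5.75 cm, Ī = 643.44 cm⁴.
By symmetry the centroid is at mid-width, x̄ = 5.75 cm.
All pieces are centred on the centroidal y-axis, so I = ΣĪ (holes subtracted) = 215.11 cm⁴.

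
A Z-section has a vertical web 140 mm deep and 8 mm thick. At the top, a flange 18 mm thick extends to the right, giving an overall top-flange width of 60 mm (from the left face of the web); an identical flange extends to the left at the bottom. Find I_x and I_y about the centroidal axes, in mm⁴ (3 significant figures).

Treat the section as a set of non-overlapping primitives; coordinates are from the bounding-box lower-left.
Web: 8 × 140, A = 1 120 mm², y = 70 mm, Ī = 1 829 333 mm⁴.
Top flange (beyond web): 52 × 18, A = 936 mm², y = 131 mm, Ī = 25 272 mm⁴.
Bottom flange (beyond web): 52 × 18, A = 936 mm², y = 9 mm, Ī = 25 272 mm⁴.
Centroid: ȳ = ΣA·y / ΣA = 70 mm.
Transfer each piece to the centroidal x-axis using Ī + A·d² with d = y − 70:
  web: d = 0 mm → contributes +1 829 333 mm⁴
  top flange (beyond web): d = 61 mm → contributes +3 508 128 mm⁴
  bottom flange (beyond web): d = -61 mm → contributes +3 508 128 mm⁴
Total I = 8 845 589 mm⁴.
For the y-axis: x̄ = 56 mm.
Repeating about the centroidal y-axis gives I_y = 2 112 597 mm⁴.

I_x ≈ 8.85 × 10⁶ mm⁴, I_y ≈ 2.11 × 10⁶ mm⁴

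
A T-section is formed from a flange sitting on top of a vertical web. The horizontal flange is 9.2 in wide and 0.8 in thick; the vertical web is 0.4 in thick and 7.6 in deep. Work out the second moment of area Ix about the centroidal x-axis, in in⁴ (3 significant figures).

Split into non-overlapping primitives; take the origin at the lower-left of the bounding box.
Flange: 9.2 × 0.8, A = 7.36 in², y = 8 in, Ī = 0.39253 in⁴.
Web: 0.4 × 7.6, A = 3.04 in², y = 3.8 in, Ī = 14.633 in⁴.
Centroid: ȳ = ΣA·y / ΣA = 6.7723 in.
Transfer each piece to the centroidal x-axis using Ī + A·d² with d = y − 6.7723:
  flange: d = 1.2277 in → contributes +11.486 in⁴
  web: d = -2.9723 in → contributes +41.49 in⁴
Total I = 52.975 in⁴.

Ix ≈ 53.0 in⁴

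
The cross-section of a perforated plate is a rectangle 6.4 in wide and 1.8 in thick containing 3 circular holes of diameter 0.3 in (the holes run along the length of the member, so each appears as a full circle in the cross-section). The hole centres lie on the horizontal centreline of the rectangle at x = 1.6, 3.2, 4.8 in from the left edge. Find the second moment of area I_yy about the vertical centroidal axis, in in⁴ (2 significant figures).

Split into non-overlapping primitives; take the origin at the lower-left of the bounding box.
Plate: 6.4 × 1.8, A = 11.52 in², x = 3.2 in, Ī = 39.32 in⁴.
Hole 1 (subtracted): ⌀0.3, A = 0.07069 in², x = 1.6 in, Ī = 0.0003976 in⁴.
Hole 2 (subtracted): ⌀0.3, A = 0.07069 in², x = 3.2 in, Ī = 0.0003976 in⁴.
Hole 3 (subtracted): ⌀0.3, A = 0.07069 in², x = 4.8 in, Ī = 0.0003976 in⁴.
By symmetry the centroid is at mid-width, x̄ = 3.2 in.
Transfer each piece to the vertical centroidal axis using Ī + A·d² with d = x − 3.2:
  plate: d = 0 in → contributes +39.32 in⁴
  hole 1: d = -1.6 in → contributes −0.1814 in⁴
  hole 2: d = 0 in → contributes −0.0003976 in⁴
  hole 3: d = 1.6 in → contributes −0.1814 in⁴
Total I = 38.96 in⁴.

I_yy ≈ 39 in⁴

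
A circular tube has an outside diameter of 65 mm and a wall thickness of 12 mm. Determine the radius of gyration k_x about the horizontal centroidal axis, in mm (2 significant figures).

Break the section into simple shapes (no overlaps), measuring from the bottom-left corner of the bounding box.
Outer circle: ⌀65, A = 3 318 mm², y = 32.5 mm, Ī = 876 241 mm⁴.
Bore (subtracted): ⌀41, A = 1 320 mm², y = 32.5 mm, Ī = 138 709 mm⁴.
By symmetry the centroid is at mid-height, ȳ = 32.5 mm.
All pieces are centred on the horizontal centroidal axis, so I = ΣĪ (holes subtracted) = 737 531 mm⁴.
Radius of gyration: k = √(I/A) = √(737 531 / 1 998) = 19.21 mm.

k_x ≈ 19 mm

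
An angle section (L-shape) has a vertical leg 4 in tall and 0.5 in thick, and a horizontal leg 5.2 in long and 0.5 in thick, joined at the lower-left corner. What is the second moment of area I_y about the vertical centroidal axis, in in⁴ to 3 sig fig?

Split into non-overlapping primitives; take the origin at the lower-left of the bounding box.
Vertical leg: 0.5 × 4, A = 2 in², x = 0.25 in, Ī = 0.041667 in⁴.
Horizontal leg (remainder): 4.7 × 0.5, A = 2.35 in², x = 2.85 in, Ī = 4.326 in⁴.
Centroid: x̄ = ΣA·x / ΣA = 1.6546 in.
Transfer each piece to the vertical centroidal axis using Ī + A·d² with d = x − 1.6546:
  vertical leg: d = -1.4046 in → contributes +3.9875 in⁴
  horizontal leg (remainder): d = 1.1954 in → contributes +7.6841 in⁴
Total I = 11.672 in⁴.

I_y ≈ 11.7 in⁴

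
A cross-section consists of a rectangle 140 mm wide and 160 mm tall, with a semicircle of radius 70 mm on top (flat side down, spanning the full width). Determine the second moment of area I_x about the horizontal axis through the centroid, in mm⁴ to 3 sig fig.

I_x ≈ 1.19 × 10⁸ mm⁴

Split into non-overlapping primitives; take the origin at the lower-left of the bounding box.
Rectangular body: 140 × 160, A = 22 400 mm², y = 80 mm, Ī = 47 786 667 mm⁴.
Semicircular cap: semicircle r = 70, A = 7696.9 mm², y = 189.71 mm, Ī = 2 635 265 mm⁴.
Centroid: ȳ = ΣA·y / ΣA = 108.06 mm.
Transfer each piece to the horizontal axis through the centroid using Ī + A·d² with d = y − 108.06:
  rectangular body: d = -28.057 mm → contributes +65 419 425 mm⁴
  semicircular cap: d = 81.652 mm → contributes +53 951 207 mm⁴
Total I = 119 370 631 mm⁴.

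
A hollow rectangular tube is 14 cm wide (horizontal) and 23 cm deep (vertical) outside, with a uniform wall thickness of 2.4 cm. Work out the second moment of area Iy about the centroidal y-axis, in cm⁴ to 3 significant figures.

Treat the section as a set of non-overlapping primitives; coordinates are from the bounding-box lower-left.
Outer rectangle: 14 × 23, A = 322 cm², x = 7 cm, Ī = 5259.3 cm⁴.
Inner void (subtracted): 9.2 × 18.2, A = 167.44 cm², x = 7 cm, Ī = 1 181 cm⁴.
By symmetry the centroid is at mid-width, x̄ = 7 cm.
All pieces are centred on the centroidal y-axis, so I = ΣĪ (holes subtracted) = 4078.3 cm⁴.

Iy ≈ 4080 cm⁴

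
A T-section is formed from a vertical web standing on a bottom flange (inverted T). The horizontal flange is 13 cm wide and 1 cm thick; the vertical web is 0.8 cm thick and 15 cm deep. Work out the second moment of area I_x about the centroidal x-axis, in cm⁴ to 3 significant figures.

I_x ≈ 625 cm⁴

Split into non-overlapping primitives; take the origin at the lower-left of the bounding box.
Flange: 13 × 1, A = 13 cm², y = 0.5 cm, Ī = 1.0833 cm⁴.
Web: 0.8 × 15, A = 12 cm², y = 8.5 cm, Ī = 225 cm⁴.
Centroid: ȳ = ΣA·y / ΣA = 4.34 cm.
Transfer each piece to the centroidal x-axis using Ī + A·d² with d = y − 4.34:
  flange: d = -3.84 cm → contributes +192.78 cm⁴
  web: d = 4.16 cm → contributes +432.67 cm⁴
Total I = 625.44 cm⁴.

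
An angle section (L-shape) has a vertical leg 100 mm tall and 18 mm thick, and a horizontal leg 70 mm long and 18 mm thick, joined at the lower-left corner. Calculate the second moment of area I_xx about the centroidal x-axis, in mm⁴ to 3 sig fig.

Split into non-overlapping primitives; take the origin at the lower-left of the bounding box.
Vertical leg: 18 × 100, A = 1 800 mm², y = 50 mm, Ī = 1 500 000 mm⁴.
Horizontal leg (remainder): 52 × 18, A = 936 mm², y = 9 mm, Ī = 25 272 mm⁴.
Centroid: ȳ = ΣA·y / ΣA = 35.974 mm.
Transfer each piece to the centroidal x-axis using Ī + A·d² with d = y − 35.974:
  vertical leg: d = 14.026 mm → contributes +1 854 128 mm⁴
  horizontal leg (remainder): d = -26.974 mm → contributes +706 287 mm⁴
Total I = 2 560 414 mm⁴.

I_xx ≈ 2.56 × 10⁶ mm⁴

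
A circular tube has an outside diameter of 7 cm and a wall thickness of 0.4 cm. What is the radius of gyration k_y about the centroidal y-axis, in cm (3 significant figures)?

Split into non-overlapping primitives; take the origin at the lower-left of the bounding box.
Outer circle: ⌀7, A = 38.485 cm², x = 3.5 cm, Ī = 117.86 cm⁴.
Bore (subtracted): ⌀6.2, A = 30.191 cm², x = 3.5 cm, Ī = 72.533 cm⁴.
By symmetry the centroid is at mid-width, x̄ = 3.5 cm.
All pieces are centred on the centroidal y-axis, so I = ΣĪ (holes subtracted) = 45.326 cm⁴.
Radius of gyration: k = √(I/A) = √(45.326 / 8.2938) = 2.3377 cm.

k_y ≈ 2.34 cm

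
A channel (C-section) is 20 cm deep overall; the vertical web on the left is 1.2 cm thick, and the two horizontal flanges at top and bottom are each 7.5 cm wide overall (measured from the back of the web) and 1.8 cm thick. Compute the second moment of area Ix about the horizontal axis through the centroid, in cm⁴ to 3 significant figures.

Ix ≈ 2680 cm⁴

Treat the section as a set of non-overlapping primitives; coordinates are from the bounding-box lower-left.
Web: 1.2 × 20, A = 24 cm², y = 10 cm, Ī = 800 cm⁴.
Top flange (beyond web): 6.3 × 1.8, A = 11.34 cm², y = 19.1 cm, Ī = 3.0618 cm⁴.
Bottom flange (beyond web): 6.3 × 1.8, A = 11.34 cm², y = 0.9 cm, Ī = 3.0618 cm⁴.
By symmetry the centroid is at mid-height, ȳ = 10 cm.
Transfer each piece to the horizontal axis through the centroid using Ī + A·d² with d = y − 10:
  web: d = 0 cm → contributes +800 cm⁴
  top flange (beyond web): d = 9.1 cm → contributes +942.13 cm⁴
  bottom flange (beyond web): d = -9.1 cm → contributes +942.13 cm⁴
Total I = 2684.3 cm⁴.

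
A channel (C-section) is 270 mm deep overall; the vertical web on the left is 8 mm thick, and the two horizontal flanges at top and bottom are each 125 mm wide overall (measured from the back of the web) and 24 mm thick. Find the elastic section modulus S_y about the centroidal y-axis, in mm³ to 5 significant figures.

S_y ≈ 1.6493 × 10⁵ mm³

Break the section into simple shapes (no overlaps), measuring from the bottom-left corner of the bounding box.
Web: 8 × 270, A = 2 160 mm², x = 4 mm, Ī = 11 520 mm⁴.
Top flange (beyond web): 117 × 24, A = 2 808 mm², x = 66.5 mm, Ī = 3 203 226 mm⁴.
Bottom flange (beyond web): 117 × 24, A = 2 808 mm², x = 66.5 mm, Ī = 3 203 226 mm⁴.
Centroid: x̄ = ΣA·x / ΣA = 49.13889 mm.
Transfer each piece to the centroidal y-axis using Ī + A·d² with d = x − 49.13889:
  web: d = -45.13889 mm → contributes +4 412 562 mm⁴
  top flange (beyond web): d = 17.36111 mm → contributes +4 049 580 mm⁴
  bottom flange (beyond web): d = 17.36111 mm → contributes +4 049 580 mm⁴
Total I = 12 511 722 mm⁴.
Extreme fibre distance c = 75.86111 mm; S = I/c = 164929.3 mm³.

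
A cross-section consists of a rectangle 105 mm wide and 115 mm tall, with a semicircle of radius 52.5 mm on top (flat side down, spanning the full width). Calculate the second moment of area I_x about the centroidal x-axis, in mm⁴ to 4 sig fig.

I_x ≈ 3.443 × 10⁷ mm⁴

Break the section into simple shapes (no overlaps), measuring from the bottom-left corner of the bounding box.
Rectangular body: 105 × 115, A = 12 075 mm², y = 57.5 mm, Ī = 13 307 656 mm⁴.
Semicircular cap: semicircle r = 52.5, A = 4329.51 mm², y = 137.282 mm, Ī = 833 814 mm⁴.
Centroid: ȳ = ΣA·y / ΣA = 78.5561 mm.
Transfer each piece to the centroidal x-axis using Ī + A·d² with d = y − 78.5561:
  rectangular body: d = -21.0561 mm → contributes +18 661 235 mm⁴
  semicircular cap: d = 58.7256 mm → contributes +15 764 951 mm⁴
Total I = 34 426 186 mm⁴.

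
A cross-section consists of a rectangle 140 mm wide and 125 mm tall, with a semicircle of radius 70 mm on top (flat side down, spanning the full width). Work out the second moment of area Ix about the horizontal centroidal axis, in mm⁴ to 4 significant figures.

Ix ≈ 7.087 × 10⁷ mm⁴

Decompose the section into non-overlapping parts with the origin at the bottom-left of its bounding rectangle.
Rectangular body: 140 × 125, A = 17 500 mm², y = 62.5 mm, Ī = 22 786 458 mm⁴.
Semicircular cap: semicircle r = 70, A = 7696.9 mm², y = 154.709 mm, Ī = 2 635 265 mm⁴.
Centroid: ȳ = ΣA·y / ΣA = 90.6671 mm.
Transfer each piece to the horizontal centroidal axis using Ī + A·d² with d = y − 90.6671:
  rectangular body: d = -28.1671 mm → contributes +36 670 681 mm⁴
  semicircular cap: d = 64.0418 mm → contributes +34 203 017 mm⁴
Total I = 70 873 698 mm⁴.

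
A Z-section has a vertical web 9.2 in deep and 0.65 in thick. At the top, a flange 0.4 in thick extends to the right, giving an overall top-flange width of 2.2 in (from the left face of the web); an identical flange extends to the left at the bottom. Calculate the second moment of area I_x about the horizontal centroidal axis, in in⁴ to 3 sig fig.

Split into non-overlapping primitives; take the origin at the lower-left of the bounding box.
Web: 0.65 × 9.2, A = 5.98 in², y = 4.6 in, Ī = 42.179 in⁴.
Top flange (beyond web): 1.55 × 0.4, A = 0.62 in², y = 9 in, Ī = 0.0082667 in⁴.
Bottom flange (beyond web): 1.55 × 0.4, A = 0.62 in², y = 0.2 in, Ī = 0.0082667 in⁴.
Centroid: ȳ = ΣA·y / ΣA = 4.6 in.
Transfer each piece to the horizontal centroidal axis using Ī + A·d² with d = y − 4.6:
  web: d = 0 in → contributes +42.179 in⁴
  top flange (beyond web): d = 4.4 in → contributes +12.011 in⁴
  bottom flange (beyond web): d = -4.4 in → contributes +12.011 in⁴
Total I = 66.202 in⁴.

I_x ≈ 66.2 in⁴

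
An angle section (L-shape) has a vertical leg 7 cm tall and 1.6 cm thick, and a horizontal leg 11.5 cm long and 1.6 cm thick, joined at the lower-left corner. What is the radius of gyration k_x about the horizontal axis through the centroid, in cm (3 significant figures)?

Split into non-overlapping primitives; take the origin at the lower-left of the bounding box.
Vertical leg: 1.6 × 7, A = 11.2 cm², y = 3.5 cm, Ī = 45.733 cm⁴.
Horizontal leg (remainder): 9.9 × 1.6, A = 15.84 cm², y = 0.8 cm, Ī = 3.3792 cm⁴.
Centroid: ȳ = ΣA·y / ΣA = 1.9183 cm.
Transfer each piece to the horizontal axis through the centroid using Ī + A·d² with d = y − 1.9183:
  vertical leg: d = 1.5817 cm → contributes +73.752 cm⁴
  horizontal leg (remainder): d = -1.1183 cm → contributes +23.19 cm⁴
Total I = 96.942 cm⁴.
Radius of gyration: k = √(I/A) = √(96.942 / 27.04) = 1.8934 cm.

k_x ≈ 1.89 cm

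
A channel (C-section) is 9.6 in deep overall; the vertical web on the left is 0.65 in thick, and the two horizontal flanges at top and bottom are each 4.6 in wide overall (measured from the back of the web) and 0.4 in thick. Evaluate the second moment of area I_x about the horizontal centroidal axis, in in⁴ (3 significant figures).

I_x ≈ 115 in⁴

Treat the section as a set of non-overlapping primitives; coordinates are from the bounding-box lower-left.
Web: 0.65 × 9.6, A = 6.24 in², y = 4.8 in, Ī = 47.923 in⁴.
Top flange (beyond web): 3.95 × 0.4, A = 1.58 in², y = 9.4 in, Ī = 0.021067 in⁴.
Bottom flange (beyond web): 3.95 × 0.4, A = 1.58 in², y = 0.2 in, Ī = 0.021067 in⁴.
By symmetry the centroid is at mid-height, ȳ = 4.8 in.
Transfer each piece to the horizontal centroidal axis using Ī + A·d² with d = y − 4.8:
  web: d = 0 in → contributes +47.923 in⁴
  top flange (beyond web): d = 4.6 in → contributes +33.454 in⁴
  bottom flange (beyond web): d = -4.6 in → contributes +33.454 in⁴
Total I = 114.83 in⁴.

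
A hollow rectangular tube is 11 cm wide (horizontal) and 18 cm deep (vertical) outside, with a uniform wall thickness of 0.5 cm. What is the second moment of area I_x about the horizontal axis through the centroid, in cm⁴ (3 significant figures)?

Split into non-overlapping primitives; take the origin at the lower-left of the bounding box.
Outer rectangle: 11 × 18, A = 198 cm², y = 9 cm, Ī = 5 346 cm⁴.
Inner void (subtracted): 10 × 17, A = 170 cm², y = 9 cm, Ī = 4094.2 cm⁴.
By symmetry the centroid is at mid-height, ȳ = 9 cm.
All pieces are centred on the horizontal axis through the centroid, so I = ΣĪ (holes subtracted) = 1251.8 cm⁴.

I_x ≈ 1250 cm⁴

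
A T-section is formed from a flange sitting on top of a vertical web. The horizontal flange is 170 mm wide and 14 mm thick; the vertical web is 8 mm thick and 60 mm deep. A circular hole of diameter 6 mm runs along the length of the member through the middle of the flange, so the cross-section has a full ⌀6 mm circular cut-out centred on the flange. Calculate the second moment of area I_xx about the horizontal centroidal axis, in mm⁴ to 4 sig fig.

Split into non-overlapping primitives; take the origin at the lower-left of the bounding box.
Flange: 170 × 14, A = 2 380 mm², y = 67 mm, Ī = 38873.3 mm⁴.
Web: 8 × 60, A = 480 mm², y = 30 mm, Ī = 144 000 mm⁴.
Hole (subtracted): ⌀6, A = 28.2743 mm², y = 67 mm, Ī = 63.6173 mm⁴.
Centroid: ȳ = ΣA·y / ΣA = 60.7282 mm.
Transfer each piece to the horizontal centroidal axis using Ī + A·d² with d = y − 60.7282:
  flange: d = 6.27179 mm → contributes +132 492 mm⁴
  web: d = -30.7282 mm → contributes +597 227 mm⁴
  hole: d = 6.27179 mm → contributes −1175.8 mm⁴
Total I = 728 543 mm⁴.

I_xx ≈ 7.285 × 10⁵ mm⁴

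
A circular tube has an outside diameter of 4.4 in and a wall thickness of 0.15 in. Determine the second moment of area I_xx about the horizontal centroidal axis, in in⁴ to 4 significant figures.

Split into non-overlapping primitives; take the origin at the lower-left of the bounding box.
Outer circle: ⌀4.4, A = 15.2053 in², y = 2.2 in, Ī = 18.3984 in⁴.
Bore (subtracted): ⌀4.1, A = 13.2025 in², y = 2.2 in, Ī = 13.8709 in⁴.
By symmetry the centroid is at mid-height, ȳ = 2.2 in.
All pieces are centred on the horizontal centroidal axis, so I = ΣĪ (holes subtracted) = 4.5275 in⁴.

I_xx ≈ 4.528 in⁴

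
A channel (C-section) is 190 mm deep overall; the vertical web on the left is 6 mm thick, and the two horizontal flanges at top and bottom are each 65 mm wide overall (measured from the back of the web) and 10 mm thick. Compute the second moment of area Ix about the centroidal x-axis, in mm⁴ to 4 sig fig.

Treat the section as a set of non-overlapping primitives; coordinates are from the bounding-box lower-left.
Web: 6 × 190, A = 1 140 mm², y = 95 mm, Ī = 3 429 500 mm⁴.
Top flange (beyond web): 59 × 10, A = 590 mm², y = 185 mm, Ī = 4916.67 mm⁴.
Bottom flange (beyond web): 59 × 10, A = 590 mm², y = 5 mm, Ī = 4916.67 mm⁴.
By symmetry the centroid is at mid-height, ȳ = 95 mm.
Transfer each piece to the centroidal x-axis using Ī + A·d² with d = y − 95:
  web: d = 0 mm → contributes +3 429 500 mm⁴
  top flange (beyond web): d = 90 mm → contributes +4 783 917 mm⁴
  bottom flange (beyond web): d = -90 mm → contributes +4 783 917 mm⁴
Total I = 12 997 333 mm⁴.

Ix ≈ 1.300 × 10⁷ mm⁴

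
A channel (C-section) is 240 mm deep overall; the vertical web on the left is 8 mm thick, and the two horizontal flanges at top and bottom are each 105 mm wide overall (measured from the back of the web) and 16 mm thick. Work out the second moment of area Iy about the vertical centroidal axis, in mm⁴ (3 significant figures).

Iy ≈ 5.71 × 10⁶ mm⁴

Break the section into simple shapes (no overlaps), measuring from the bottom-left corner of the bounding box.
Web: 8 × 240, A = 1 920 mm², x = 4 mm, Ī = 10 240 mm⁴.
Top flange (beyond web): 97 × 16, A = 1 552 mm², x = 56.5 mm, Ī = 1 216 897 mm⁴.
Bottom flange (beyond web): 97 × 16, A = 1 552 mm², x = 56.5 mm, Ī = 1 216 897 mm⁴.
Centroid: x̄ = ΣA·x / ΣA = 36.436 mm.
Transfer each piece to the vertical centroidal axis using Ī + A·d² with d = x − 36.436:
  web: d = -32.436 mm → contributes +2 030 299 mm⁴
  top flange (beyond web): d = 20.064 mm → contributes +1 841 658 mm⁴
  bottom flange (beyond web): d = 20.064 mm → contributes +1 841 658 mm⁴
Total I = 5 713 614 mm⁴.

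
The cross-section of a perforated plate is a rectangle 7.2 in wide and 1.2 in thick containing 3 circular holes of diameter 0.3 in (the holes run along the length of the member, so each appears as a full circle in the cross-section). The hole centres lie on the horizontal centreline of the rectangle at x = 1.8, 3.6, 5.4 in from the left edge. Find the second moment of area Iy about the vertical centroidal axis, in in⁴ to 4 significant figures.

Break the section into simple shapes (no overlaps), measuring from the bottom-left corner of the bounding box.
Plate: 7.2 × 1.2, A = 8.64 in², x = 3.6 in, Ī = 37.3248 in⁴.
Hole 1 (subtracted): ⌀0.3, A = 0.0706858 in², x = 1.8 in, Ī = 0.000397608 in⁴.
Hole 2 (subtracted): ⌀0.3, A = 0.0706858 in², x = 3.6 in, Ī = 0.000397608 in⁴.
Hole 3 (subtracted): ⌀0.3, A = 0.0706858 in², x = 5.4 in, Ī = 0.000397608 in⁴.
By symmetry the centroid is at mid-width, x̄ = 3.6 in.
Transfer each piece to the vertical centroidal axis using Ī + A·d² with d = x − 3.6:
  plate: d = 0 in → contributes +37.3248 in⁴
  hole 1: d = -1.8 in → contributes −0.22942 in⁴
  hole 2: d = 0 in → contributes −0.000397608 in⁴
  hole 3: d = 1.8 in → contributes −0.22942 in⁴
Total I = 36.8656 in⁴.

Iy ≈ 36.87 in⁴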